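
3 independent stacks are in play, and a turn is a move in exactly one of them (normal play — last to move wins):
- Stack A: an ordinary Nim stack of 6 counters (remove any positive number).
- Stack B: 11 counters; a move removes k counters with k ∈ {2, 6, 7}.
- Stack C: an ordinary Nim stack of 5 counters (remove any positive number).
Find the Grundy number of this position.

2

Stack A is a plain Nim stack of size 6, so its Grundy value is 6.
Grundy values for stack B (subtraction set {2, 6, 7}):
g(0) = mex{} = 0
g(1) = mex{} = 0
g(2) = mex{0} = 1
g(3) = mex{0} = 1
g(4) = mex{1} = 0
g(5) = mex{1} = 0
g(6) = mex{0} = 1
g(7) = mex{0} = 1
g(8) = mex{0,1} = 2
g(9) = mex{1} = 0
g(10) = mex{0,1,2} = 3
g(11) = mex{0} = 1
So g(11) = 1.
Stack C is a plain Nim stack of size 5, so its Grundy value is 5.
By the Sprague-Grundy theorem, the Grundy value of a sum of independent games is the XOR of the component values.
Combined value = 6 ⊕ 1 ⊕ 5 = 2.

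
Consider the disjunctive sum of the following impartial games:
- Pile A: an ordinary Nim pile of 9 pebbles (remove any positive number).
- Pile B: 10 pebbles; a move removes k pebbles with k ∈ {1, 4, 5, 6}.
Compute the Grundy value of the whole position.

8

Pile A is a plain Nim pile of size 9, so its Grundy value is 9.
Grundy values for pile B (subtraction set {1, 4, 5, 6}):
k:     0  1  2  3  4  5  6  7  8  9 10
g(k):  0  1  0  1  2  3  2  3  4  0  1
So g(10) = 1.
The value of a disjunctive sum is the nim-sum of the parts.
Combined value = 9 XOR 1 = 8.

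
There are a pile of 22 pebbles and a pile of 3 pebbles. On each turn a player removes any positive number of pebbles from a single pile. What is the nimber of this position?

21

Compute the nim-sum pairwise:
22 ⊕ 3 = 21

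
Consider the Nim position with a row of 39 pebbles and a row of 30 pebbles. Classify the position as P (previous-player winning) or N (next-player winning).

N-position

In binary:
  100111  (39)
  011110  (30)
  ------
  111001  (57)
The nim-sum is 57 ≠ 0, so this is an N-position: the player to move can win.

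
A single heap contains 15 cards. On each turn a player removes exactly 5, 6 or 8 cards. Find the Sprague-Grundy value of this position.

Build the Grundy sequence with g(k) = mex{g(k−s) : s ∈ {5, 6, 8}, s ≤ k}:
k:     0  1  2  3  4  5  6  7  8  9 10 11 12 13 14 15
g(k):  0  0  0  0  0  1  1  1  1  1  2  2  2  0  0  0
So g(15) = 0.

0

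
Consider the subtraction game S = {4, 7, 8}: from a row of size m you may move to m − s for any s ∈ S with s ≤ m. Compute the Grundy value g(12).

Build the Grundy sequence with g(k) = mex{g(k−s) : s ∈ {4, 7, 8}, s ≤ k}:
k:     0  1  2  3  4  5  6  7  8  9 10 11 12
g(k):  0  0  0  0  1  1  1  1  2  2  2  2  0
So g(12) = 0.

0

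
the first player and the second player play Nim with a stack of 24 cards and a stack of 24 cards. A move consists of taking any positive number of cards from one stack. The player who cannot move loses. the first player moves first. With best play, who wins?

Compute the nim-sum pairwise:
24 ⊕ 24 = 0
The nim-sum is 0, so this is a P-position: the player to move is in a losing position under optimal play; the first player is about to move from it and so loses — the second player wins.

the second player wins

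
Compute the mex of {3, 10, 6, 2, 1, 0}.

The values 0, 1, 2, 3 are all present; 4 is the first non-negative integer missing from the set.

4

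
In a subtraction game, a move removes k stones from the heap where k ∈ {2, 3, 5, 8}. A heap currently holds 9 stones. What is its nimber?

Compute g(0), g(1), … for moves {2, 3, 5, 8}:
k:     0  1  2  3  4  5  6  7  8  9
g(k):  0  0  1  1  2  2  3  0  4  1
So g(9) = 1.

1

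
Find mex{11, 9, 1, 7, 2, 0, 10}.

3

The values 0, 1, 2 are all present; 3 is the first non-negative integer missing from the set.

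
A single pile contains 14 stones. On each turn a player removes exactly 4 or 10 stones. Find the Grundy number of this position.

Build the Grundy sequence with g(k) = mex{g(k−s) : s ∈ {4, 10}, s ≤ k}:
g(0) = mex{} = 0
g(1) = mex{} = 0
g(2) = mex{} = 0
g(3) = mex{} = 0
g(4) = mex{0} = 1
g(5) = mex{0} = 1
g(6) = mex{0} = 1
g(7) = mex{0} = 1
g(8) = mex{1} = 0
g(9) = mex{1} = 0
g(10) = mex{0,1} = 2
g(11) = mex{0,1} = 2
g(12) = mex{0} = 1
g(13) = mex{0} = 1
g(14) = mex{1,2} = 0
So g(14) = 0.

0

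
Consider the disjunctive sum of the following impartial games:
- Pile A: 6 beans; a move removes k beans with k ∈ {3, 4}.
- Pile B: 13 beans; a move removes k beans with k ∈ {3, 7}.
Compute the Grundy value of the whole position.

3

For pile A, compute g(0), g(1), … with moves {3, 4}:
k:     0  1  2  3  4  5  6
g(k):  0  0  0  1  1  1  2
So g(6) = 2.
For pile B, compute g(0), g(1), … with moves {3, 7}:
g(0) = mex{} = 0
g(1) = mex{} = 0
g(2) = mex{} = 0
g(3) = mex{0} = 1
g(4) = mex{0} = 1
g(5) = mex{0} = 1
g(6) = mex{1} = 0
g(7) = mex{0,1} = 2
g(8) = mex{0,1} = 2
g(9) = mex{0} = 1
g(10) = mex{1,2} = 0
g(11) = mex{1,2} = 0
g(12) = mex{1} = 0
g(13) = mex{0} = 1
So g(13) = 1.
By the Sprague-Grundy theorem, the Grundy value of a sum of independent games is the XOR of the component values.
Combined value = 2 ⊕ 1 = 3.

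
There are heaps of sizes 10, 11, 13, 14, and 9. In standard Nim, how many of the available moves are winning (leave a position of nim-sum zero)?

Nim-sum: 10 XOR 11 XOR 13 XOR 14 XOR 9 = 11.
The overall nim-sum is X = 11. A heap of size p has a winning move iff p XOR X < p (reduce it to p XOR X).
  10: 10 XOR 11 = 1 < 10 — winning move (to 1).
  11: 11 XOR 11 = 0 < 11 — winning move (to 0).
  13: 13 XOR 11 = 6 < 13 — winning move (to 6).
  14: 14 XOR 11 = 5 < 14 — winning move (to 5).
  9: 9 XOR 11 = 2 < 9 — winning move (to 2).
That gives 5 winning moves.

5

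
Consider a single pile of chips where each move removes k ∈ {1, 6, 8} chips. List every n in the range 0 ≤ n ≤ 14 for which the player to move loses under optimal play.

Build the Grundy sequence with g(k) = mex{g(k−s) : s ∈ {1, 6, 8}, s ≤ k}:
k:     0  1  2  3  4  5  6  7  8  9 10 11 12 13 14
g(k):  0  1  0  1  0  1  2  0  1  0  1  0  1  2  0
The P-positions (g = 0) in 0..14 are 0, 2, 4, 7, 9, 11, 14.

0, 2, 4, 7, 9, 11, 14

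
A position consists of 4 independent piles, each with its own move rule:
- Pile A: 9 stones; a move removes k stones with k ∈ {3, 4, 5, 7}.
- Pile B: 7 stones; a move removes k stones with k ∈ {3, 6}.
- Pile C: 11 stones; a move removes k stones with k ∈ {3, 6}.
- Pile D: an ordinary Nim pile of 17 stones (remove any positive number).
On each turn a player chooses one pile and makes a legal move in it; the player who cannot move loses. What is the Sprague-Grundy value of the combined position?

Grundy values for pile A (subtraction set {3, 4, 5, 7}):
g(0) = mex{} = 0
g(1) = mex{} = 0
g(2) = mex{} = 0
g(3) = mex{0} = 1
g(4) = mex{0} = 1
g(5) = mex{0} = 1
g(6) = mex{0,1} = 2
g(7) = mex{0,1} = 2
g(8) = mex{0,1} = 2
g(9) = mex{0,1,2} = 3
So g(9) = 3.
Grundy values for pile B (subtraction set {3, 6}):
g(0) = mex{} = 0
g(1) = mex{} = 0
g(2) = mex{} = 0
g(3) = mex{0} = 1
g(4) = mex{0} = 1
g(5) = mex{0} = 1
g(6) = mex{0,1} = 2
g(7) = mex{0,1} = 2
So g(7) = 2.
Build the Grundy sequence for pile C with g(k) = mex{g(k−s) : s ∈ {3, 6}, s ≤ k}:
g(0) = mex{} = 0
g(1) = mex{} = 0
g(2) = mex{} = 0
g(3) = mex{0} = 1
g(4) = mex{0} = 1
g(5) = mex{0} = 1
g(6) = mex{0,1} = 2
g(7) = mex{0,1} = 2
g(8) = mex{0,1} = 2
g(9) = mex{1,2} = 0
g(10) = mex{1,2} = 0
g(11) = mex{1,2} = 0
So g(11) = 0.
Pile D is a plain Nim pile of size 17, so its Grundy value is 17.
The value of a disjunctive sum is the nim-sum of the parts.
Combined value = 3 ⊕ 2 ⊕ 0 ⊕ 17 = 16.

16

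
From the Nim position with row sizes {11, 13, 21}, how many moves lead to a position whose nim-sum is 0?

1

In binary:
  01011  (11)
  01101  (13)
  10101  (21)
  -----
  10011  (19)
The overall nim-sum is X = 19. A row of size p has a winning move iff p XOR X < p (reduce it to p XOR X).
  11: 11 XOR 19 = 24 ≥ 11 — no move.
  13: 13 XOR 19 = 30 ≥ 13 — no move.
  21: 21 XOR 19 = 6 < 21 — winning move (to 6).
That gives 1 winning move.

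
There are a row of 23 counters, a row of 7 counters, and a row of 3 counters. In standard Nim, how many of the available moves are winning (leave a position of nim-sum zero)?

1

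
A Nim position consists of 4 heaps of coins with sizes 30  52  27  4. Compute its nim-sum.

53

Compute the nim-sum pairwise:
30 XOR 52 = 42
42 XOR 27 = 49
49 XOR 4 = 53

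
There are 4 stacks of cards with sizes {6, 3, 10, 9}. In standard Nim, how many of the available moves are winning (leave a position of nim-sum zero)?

1

Write each in binary and XOR column by column:
  0110  (6)
  0011  (3)
  1010  (10)
  1001  (9)
  ----
  0110  (6)
The overall nim-sum is X = 6. A stack of size p has a winning move iff p XOR X < p (reduce it to p XOR X).
  6: 6 XOR 6 = 0 < 6 — winning move (to 0).
  3: 3 XOR 6 = 5 ≥ 3 — no move.
  10: 10 XOR 6 = 12 ≥ 10 — no move.
  9: 9 XOR 6 = 15 ≥ 9 — no move.
That gives 1 winning move.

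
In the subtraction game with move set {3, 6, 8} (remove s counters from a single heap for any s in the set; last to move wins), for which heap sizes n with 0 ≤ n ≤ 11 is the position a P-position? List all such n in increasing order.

Compute g(0), g(1), … for moves {3, 6, 8}:
g(0) = mex{} = 0
g(1) = mex{} = 0
g(2) = mex{} = 0
g(3) = mex{0} = 1
g(4) = mex{0} = 1
g(5) = mex{0} = 1
g(6) = mex{0,1} = 2
g(7) = mex{0,1} = 2
g(8) = mex{0,1} = 2
g(9) = mex{0,1,2} = 3
g(10) = mex{0,1,2} = 3
g(11) = mex{1,2} = 0
The P-positions (g = 0) in 0..11 are 0, 1, 2, 11.

0, 1, 2, 11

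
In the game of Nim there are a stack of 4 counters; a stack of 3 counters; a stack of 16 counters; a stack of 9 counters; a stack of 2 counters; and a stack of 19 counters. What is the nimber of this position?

15

Nim-sum: 4 XOR 3 XOR 16 XOR 9 XOR 2 XOR 19 = 15.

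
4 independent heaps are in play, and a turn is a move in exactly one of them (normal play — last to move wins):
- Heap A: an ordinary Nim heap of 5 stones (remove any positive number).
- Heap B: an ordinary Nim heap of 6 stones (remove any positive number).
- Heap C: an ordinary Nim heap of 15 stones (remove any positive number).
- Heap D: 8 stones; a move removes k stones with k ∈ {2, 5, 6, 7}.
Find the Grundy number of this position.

14

Heap A is a plain Nim heap of size 5, so its Grundy value is 5.
Heap B is a plain Nim heap of size 6, so its Grundy value is 6.
Heap C is a plain Nim heap of size 15, so its Grundy value is 15.
Build the Grundy sequence for heap D with g(k) = mex{g(k−s) : s ∈ {2, 5, 6, 7}, s ≤ k}:
k:     0  1  2  3  4  5  6  7  8
g(k):  0  0  1  1  0  2  1  3  2
So g(8) = 2.
The value of a disjunctive sum is the nim-sum of the parts.
Combined value = 5 XOR 6 XOR 15 XOR 2 = 14.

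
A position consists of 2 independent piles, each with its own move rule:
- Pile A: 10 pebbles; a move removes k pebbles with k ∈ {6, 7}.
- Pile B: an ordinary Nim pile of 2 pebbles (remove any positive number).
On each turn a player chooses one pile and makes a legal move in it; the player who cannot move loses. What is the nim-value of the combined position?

3

Build the Grundy sequence for pile A with g(k) = mex{g(k−s) : s ∈ {6, 7}, s ≤ k}:
g(0) = mex{} = 0
g(1) = mex{} = 0
g(2) = mex{} = 0
g(3) = mex{} = 0
g(4) = mex{} = 0
g(5) = mex{} = 0
g(6) = mex{0} = 1
g(7) = mex{0} = 1
g(8) = mex{0} = 1
g(9) = mex{0} = 1
g(10) = mex{0} = 1
So g(10) = 1.
Pile B is a plain Nim pile of size 2, so its Grundy value is 2.
The value of a disjunctive sum is the nim-sum of the parts.
Combined value = 1 XOR 2 = 3.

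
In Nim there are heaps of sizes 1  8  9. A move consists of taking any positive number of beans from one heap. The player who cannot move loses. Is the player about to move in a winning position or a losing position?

Compute the nim-sum pairwise:
1 ⊕ 8 = 9
9 ⊕ 9 = 0
The nim-sum is 0, so this is a P-position: the player to move is in a losing position under optimal play.

Losing position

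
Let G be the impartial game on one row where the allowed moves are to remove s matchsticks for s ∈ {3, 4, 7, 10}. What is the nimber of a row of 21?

Build the Grundy sequence with g(k) = mex{g(k−s) : s ∈ {3, 4, 7, 10}, s ≤ k}:
k:     0  1  2  3  4  5  6  7  8  9 10 11 12 13 14 15 16 17 18 19 20 21
g(k):  0  0  0  1  1  1  2  2  2  3  3  3  4  0  0  0  1  1  1  2  2  2
So g(21) = 2.

2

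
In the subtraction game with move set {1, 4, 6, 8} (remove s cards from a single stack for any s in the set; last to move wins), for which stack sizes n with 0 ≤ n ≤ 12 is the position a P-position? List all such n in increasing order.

0, 2, 5, 7, 12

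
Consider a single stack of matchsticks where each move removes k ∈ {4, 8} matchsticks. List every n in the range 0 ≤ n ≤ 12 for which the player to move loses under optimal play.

0, 1, 2, 3, 12

Grundy values for subtraction set {4, 8}:
k:     0  1  2  3  4  5  6  7  8  9 10 11 12
g(k):  0  0  0  0  1  1  1  1  2  2  2  2  0
The P-positions (g = 0) in 0..12 are 0, 1, 2, 3, 12.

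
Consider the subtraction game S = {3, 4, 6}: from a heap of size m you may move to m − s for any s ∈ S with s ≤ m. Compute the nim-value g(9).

0

Build the Grundy sequence with g(k) = mex{g(k−s) : s ∈ {3, 4, 6}, s ≤ k}:
k:     0  1  2  3  4  5  6  7  8  9
g(k):  0  0  0  1  1  1  2  2  2  0
So g(9) = 0.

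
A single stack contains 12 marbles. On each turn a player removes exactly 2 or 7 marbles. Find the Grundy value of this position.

1

Compute g(0), g(1), … for moves {2, 7}:
g(0) = mex{} = 0
g(1) = mex{} = 0
g(2) = mex{0} = 1
g(3) = mex{0} = 1
g(4) = mex{1} = 0
g(5) = mex{1} = 0
g(6) = mex{0} = 1
g(7) = mex{0} = 1
g(8) = mex{0,1} = 2
g(9) = mex{1} = 0
g(10) = mex{1,2} = 0
g(11) = mex{0} = 1
g(12) = mex{0} = 1
So g(12) = 1.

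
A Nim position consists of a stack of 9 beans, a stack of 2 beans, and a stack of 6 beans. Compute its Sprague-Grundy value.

Nim-sum: 9 XOR 2 XOR 6 = 13.

13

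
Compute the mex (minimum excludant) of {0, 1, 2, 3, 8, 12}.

The values 0, 1, 2, 3 are all present; 4 is the first non-negative integer missing from the set.

4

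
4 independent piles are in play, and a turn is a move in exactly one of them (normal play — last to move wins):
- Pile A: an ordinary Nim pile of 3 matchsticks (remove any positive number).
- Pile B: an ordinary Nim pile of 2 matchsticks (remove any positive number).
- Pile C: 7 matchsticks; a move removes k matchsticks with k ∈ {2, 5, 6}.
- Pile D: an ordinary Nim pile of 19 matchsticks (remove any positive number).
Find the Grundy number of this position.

17

Pile A is a plain Nim pile of size 3, so its Grundy value is 3.
Pile B is a plain Nim pile of size 2, so its Grundy value is 2.
Grundy values for pile C (subtraction set {2, 5, 6}):
k:     0  1  2  3  4  5  6  7
g(k):  0  0  1  1  0  2  1  3
So g(7) = 3.
Pile D is a plain Nim pile of size 19, so its Grundy value is 19.
By the Sprague-Grundy theorem, the Grundy value of a sum of independent games is the XOR of the component values.
Combined value = 3 ⊕ 2 ⊕ 3 ⊕ 19 = 17.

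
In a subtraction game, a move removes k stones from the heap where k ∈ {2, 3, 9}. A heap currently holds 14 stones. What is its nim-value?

1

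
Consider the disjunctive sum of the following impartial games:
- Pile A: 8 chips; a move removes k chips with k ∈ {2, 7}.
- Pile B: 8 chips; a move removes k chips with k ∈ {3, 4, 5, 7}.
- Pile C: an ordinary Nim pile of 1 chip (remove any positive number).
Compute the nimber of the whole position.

For pile A, compute g(0), g(1), … with moves {2, 7}:
k:     0  1  2  3  4  5  6  7  8
g(k):  0  0  1  1  0  0  1  1  2
So g(8) = 2.
For pile B, compute g(0), g(1), … with moves {3, 4, 5, 7}:
k:     0  1  2  3  4  5  6  7  8
g(k):  0  0  0  1  1  1  2  2  2
So g(8) = 2.
Pile C is a plain Nim pile of size 1, so its Grundy value is 1.
The value of a disjunctive sum is the nim-sum of the parts.
Combined value = 2 XOR 2 XOR 1 = 1.

1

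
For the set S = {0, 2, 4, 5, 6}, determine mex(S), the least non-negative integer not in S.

1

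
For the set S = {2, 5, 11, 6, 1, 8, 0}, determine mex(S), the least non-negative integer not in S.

3

The values 0, 1, 2 are all present; 3 is the first non-negative integer missing from the set.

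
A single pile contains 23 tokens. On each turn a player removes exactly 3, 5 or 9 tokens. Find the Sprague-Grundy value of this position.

1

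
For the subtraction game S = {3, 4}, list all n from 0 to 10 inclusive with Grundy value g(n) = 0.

0, 1, 2, 7, 8, 9

Compute g(0), g(1), … for moves {3, 4}:
g(0) = mex{} = 0
g(1) = mex{} = 0
g(2) = mex{} = 0
g(3) = mex{0} = 1
g(4) = mex{0} = 1
g(5) = mex{0} = 1
g(6) = mex{0,1} = 2
g(7) = mex{1} = 0
g(8) = mex{1} = 0
g(9) = mex{1,2} = 0
g(10) = mex{0,2} = 1
The P-positions (g = 0) in 0..10 are 0, 1, 2, 7, 8, 9.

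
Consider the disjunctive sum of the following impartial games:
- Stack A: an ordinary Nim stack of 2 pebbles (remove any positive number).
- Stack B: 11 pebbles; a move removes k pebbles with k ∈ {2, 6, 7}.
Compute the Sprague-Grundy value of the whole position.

3

Stack A is a plain Nim stack of size 2, so its Grundy value is 2.
Build the Grundy sequence for stack B with g(k) = mex{g(k−s) : s ∈ {2, 6, 7}, s ≤ k}:
k:     0  1  2  3  4  5  6  7  8  9 10 11
g(k):  0  0  1  1  0  0  1  1  2  0  3  1
So g(11) = 1.
The value of a disjunctive sum is the nim-sum of the parts.
Combined value = 2 XOR 1 = 3.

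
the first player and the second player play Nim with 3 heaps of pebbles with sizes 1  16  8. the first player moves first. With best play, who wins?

Nim-sum: 1 ^ 16 ^ 8 = 25.
The nim-sum is 25 ≠ 0, so this is an N-position: the player to move can win; the first player has a winning move.

the first player wins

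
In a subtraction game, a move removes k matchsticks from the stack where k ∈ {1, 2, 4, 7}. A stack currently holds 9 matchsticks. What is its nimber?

Grundy values for subtraction set {1, 2, 4, 7}:
g(0) = mex{} = 0
g(1) = mex{0} = 1
g(2) = mex{0,1} = 2
g(3) = mex{1,2} = 0
g(4) = mex{0,2} = 1
g(5) = mex{0,1} = 2
g(6) = mex{1,2} = 0
g(7) = mex{0,2} = 1
g(8) = mex{0,1} = 2
g(9) = mex{1,2} = 0
So g(9) = 0.

0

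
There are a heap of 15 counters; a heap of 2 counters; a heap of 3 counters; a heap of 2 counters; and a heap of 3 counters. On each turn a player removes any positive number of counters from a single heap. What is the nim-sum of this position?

Compute the nim-sum pairwise:
15 ⊕ 2 = 13
13 ⊕ 3 = 14
14 ⊕ 2 = 12
12 ⊕ 3 = 15

15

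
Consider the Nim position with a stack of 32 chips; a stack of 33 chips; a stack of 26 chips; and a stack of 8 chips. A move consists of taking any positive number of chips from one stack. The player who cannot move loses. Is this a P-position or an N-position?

N-position

Nim-sum: 32 ⊕ 33 ⊕ 26 ⊕ 8 = 19.
The nim-sum is 19 ≠ 0, so this is an N-position: the player to move can win.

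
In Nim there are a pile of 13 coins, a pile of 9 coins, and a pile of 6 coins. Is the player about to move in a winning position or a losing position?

Winning position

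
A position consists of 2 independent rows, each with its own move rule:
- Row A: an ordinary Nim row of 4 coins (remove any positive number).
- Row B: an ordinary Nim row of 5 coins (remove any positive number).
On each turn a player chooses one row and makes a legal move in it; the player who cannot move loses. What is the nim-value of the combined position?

Row A is a plain Nim row of size 4, so its Grundy value is 4.
Row B is a plain Nim row of size 5, so its Grundy value is 5.
The value of a disjunctive sum is the nim-sum of the parts.
Combined value = 4 XOR 5 = 1.

1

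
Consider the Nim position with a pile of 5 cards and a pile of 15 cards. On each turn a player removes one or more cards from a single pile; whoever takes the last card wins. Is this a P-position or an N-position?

N-position

Compute the nim-sum pairwise:
5 XOR 15 = 10
The nim-sum is 10 ≠ 0, so this is an N-position: the player to move can win.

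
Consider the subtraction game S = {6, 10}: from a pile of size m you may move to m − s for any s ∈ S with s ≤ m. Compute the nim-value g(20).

0

Grundy values for subtraction set {6, 10}:
k:     0  1  2  3  4  5  6  7  8  9 10 11 12 13 14 15 16 17 18 19 20
g(k):  0  0  0  0  0  0  1  1  1  1  1  1  2  2  2  2  0  0  0  0  0
So g(20) = 0.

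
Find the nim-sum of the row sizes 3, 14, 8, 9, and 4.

8

Nim-sum: 3 ⊕ 14 ⊕ 8 ⊕ 9 ⊕ 4 = 8.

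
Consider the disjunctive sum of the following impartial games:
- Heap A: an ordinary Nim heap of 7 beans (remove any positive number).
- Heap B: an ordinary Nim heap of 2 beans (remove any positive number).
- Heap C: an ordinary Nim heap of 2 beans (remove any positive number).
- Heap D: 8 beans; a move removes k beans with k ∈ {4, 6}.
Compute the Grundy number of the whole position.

Heap A is a plain Nim heap of size 7, so its Grundy value is 7.
Heap B is a plain Nim heap of size 2, so its Grundy value is 2.
Heap C is a plain Nim heap of size 2, so its Grundy value is 2.
Build the Grundy sequence for heap D with g(k) = mex{g(k−s) : s ∈ {4, 6}, s ≤ k}:
g(0) = mex{} = 0
g(1) = mex{} = 0
g(2) = mex{} = 0
g(3) = mex{} = 0
g(4) = mex{0} = 1
g(5) = mex{0} = 1
g(6) = mex{0} = 1
g(7) = mex{0} = 1
g(8) = mex{0,1} = 2
So g(8) = 2.
The value of a disjunctive sum is the nim-sum of the parts.
Combined value = 7 XOR 2 XOR 2 XOR 2 = 5.

5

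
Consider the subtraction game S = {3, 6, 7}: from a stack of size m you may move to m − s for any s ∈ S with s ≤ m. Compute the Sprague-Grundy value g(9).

Grundy values for subtraction set {3, 6, 7}:
g(0) = mex{} = 0
g(1) = mex{} = 0
g(2) = mex{} = 0
g(3) = mex{0} = 1
g(4) = mex{0} = 1
g(5) = mex{0} = 1
g(6) = mex{0,1} = 2
g(7) = mex{0,1} = 2
g(8) = mex{0,1} = 2
g(9) = mex{0,1,2} = 3
So g(9) = 3.

3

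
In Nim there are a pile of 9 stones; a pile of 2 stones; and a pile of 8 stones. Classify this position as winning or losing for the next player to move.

Winning position

Compute the nim-sum pairwise:
9 XOR 2 = 11
11 XOR 8 = 3
The nim-sum is 3 ≠ 0, so this is an N-position: the player to move can win.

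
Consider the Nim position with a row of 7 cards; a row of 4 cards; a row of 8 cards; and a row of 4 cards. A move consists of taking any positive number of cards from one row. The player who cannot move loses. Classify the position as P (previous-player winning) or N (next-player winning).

N-position

Compute the nim-sum pairwise:
7 ⊕ 4 = 3
3 ⊕ 8 = 11
11 ⊕ 4 = 15
The nim-sum is 15 ≠ 0, so this is an N-position: the player to move can win.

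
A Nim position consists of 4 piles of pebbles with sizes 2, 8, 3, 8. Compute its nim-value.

1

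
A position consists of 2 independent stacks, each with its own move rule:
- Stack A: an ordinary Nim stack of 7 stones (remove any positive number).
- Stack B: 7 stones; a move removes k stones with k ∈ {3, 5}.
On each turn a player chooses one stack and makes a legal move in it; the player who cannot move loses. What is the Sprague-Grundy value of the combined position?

Stack A is a plain Nim stack of size 7, so its Grundy value is 7.
For stack B, compute g(0), g(1), … with moves {3, 5}:
g(0) = mex{} = 0
g(1) = mex{} = 0
g(2) = mex{} = 0
g(3) = mex{0} = 1
g(4) = mex{0} = 1
g(5) = mex{0} = 1
g(6) = mex{0,1} = 2
g(7) = mex{0,1} = 2
So g(7) = 2.
The value of a disjunctive sum is the nim-sum of the parts.
Combined value = 7 XOR 2 = 5.

5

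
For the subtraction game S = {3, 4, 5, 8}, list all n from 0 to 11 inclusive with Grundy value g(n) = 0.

Grundy values for subtraction set {3, 4, 5, 8}:
g(0) = mex{} = 0
g(1) = mex{} = 0
g(2) = mex{} = 0
g(3) = mex{0} = 1
g(4) = mex{0} = 1
g(5) = mex{0} = 1
g(6) = mex{0,1} = 2
g(7) = mex{0,1} = 2
g(8) = mex{0,1} = 2
g(9) = mex{0,1,2} = 3
g(10) = mex{0,1,2} = 3
g(11) = mex{1,2} = 0
The P-positions (g = 0) in 0..11 are 0, 1, 2, 11.

0, 1, 2, 11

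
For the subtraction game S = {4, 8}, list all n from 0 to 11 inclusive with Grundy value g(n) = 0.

0, 1, 2, 3

Compute g(0), g(1), … for moves {4, 8}:
g(0) = mex{} = 0
g(1) = mex{} = 0
g(2) = mex{} = 0
g(3) = mex{} = 0
g(4) = mex{0} = 1
g(5) = mex{0} = 1
g(6) = mex{0} = 1
g(7) = mex{0} = 1
g(8) = mex{0,1} = 2
g(9) = mex{0,1} = 2
g(10) = mex{0,1} = 2
g(11) = mex{0,1} = 2
The P-positions (g = 0) in 0..11 are 0, 1, 2, 3.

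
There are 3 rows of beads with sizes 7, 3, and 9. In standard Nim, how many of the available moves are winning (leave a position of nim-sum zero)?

Nim-sum: 7 XOR 3 XOR 9 = 13.
The overall nim-sum is X = 13. A row of size p has a winning move iff p XOR X < p (reduce it to p XOR X).
  7: 7 XOR 13 = 10 ≥ 7 — no move.
  3: 3 XOR 13 = 14 ≥ 3 — no move.
  9: 9 XOR 13 = 4 < 9 — winning move (to 4).
That gives 1 winning move.

1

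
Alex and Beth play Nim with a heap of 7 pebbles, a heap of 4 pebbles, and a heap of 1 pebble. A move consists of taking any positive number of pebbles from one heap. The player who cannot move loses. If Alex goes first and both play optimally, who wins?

In binary:
  111  (7)
  100  (4)
  001  (1)
  ---
  010  (2)
The nim-sum is 2 ≠ 0, so this is an N-position: the player to move can win; Alex has a winning move.

Alex wins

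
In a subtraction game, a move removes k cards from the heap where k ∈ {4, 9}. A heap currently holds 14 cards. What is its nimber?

0

Compute g(0), g(1), … for moves {4, 9}:
g(0) = mex{} = 0
g(1) = mex{} = 0
g(2) = mex{} = 0
g(3) = mex{} = 0
g(4) = mex{0} = 1
g(5) = mex{0} = 1
g(6) = mex{0} = 1
g(7) = mex{0} = 1
g(8) = mex{1} = 0
g(9) = mex{0,1} = 2
g(10) = mex{0,1} = 2
g(11) = mex{0,1} = 2
g(12) = mex{0} = 1
g(13) = mex{1,2} = 0
g(14) = mex{1,2} = 0
So g(14) = 0.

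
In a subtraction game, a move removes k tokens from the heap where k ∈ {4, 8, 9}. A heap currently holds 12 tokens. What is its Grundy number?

Build the Grundy sequence with g(k) = mex{g(k−s) : s ∈ {4, 8, 9}, s ≤ k}:
k:     0  1  2  3  4  5  6  7  8  9 10 11 12
g(k):  0  0  0  0  1  1  1  1  2  2  2  2  3
So g(12) = 3.

3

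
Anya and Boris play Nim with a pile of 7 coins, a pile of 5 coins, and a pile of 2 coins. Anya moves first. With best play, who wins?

Boris wins

Compute the nim-sum pairwise:
7 XOR 5 = 2
2 XOR 2 = 0
The nim-sum is 0, so this is a P-position: the player to move is in a losing position under optimal play; Anya is about to move from it and so loses — Boris wins.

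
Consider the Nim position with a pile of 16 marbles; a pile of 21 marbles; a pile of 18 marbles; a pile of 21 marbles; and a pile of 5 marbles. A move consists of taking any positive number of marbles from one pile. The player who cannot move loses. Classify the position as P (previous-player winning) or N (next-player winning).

Nim-sum: 16 XOR 21 XOR 18 XOR 21 XOR 5 = 7.
The nim-sum is 7 ≠ 0, so this is an N-position: the player to move can win.

N-position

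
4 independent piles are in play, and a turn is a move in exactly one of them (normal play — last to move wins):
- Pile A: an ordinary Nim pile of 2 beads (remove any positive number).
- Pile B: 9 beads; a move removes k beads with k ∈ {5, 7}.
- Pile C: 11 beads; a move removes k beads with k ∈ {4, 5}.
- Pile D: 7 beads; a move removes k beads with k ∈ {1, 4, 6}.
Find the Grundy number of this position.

3

Pile A is a plain Nim pile of size 2, so its Grundy value is 2.
Build the Grundy sequence for pile B with g(k) = mex{g(k−s) : s ∈ {5, 7}, s ≤ k}:
g(0) = mex{} = 0
g(1) = mex{} = 0
g(2) = mex{} = 0
g(3) = mex{} = 0
g(4) = mex{} = 0
g(5) = mex{0} = 1
g(6) = mex{0} = 1
g(7) = mex{0} = 1
g(8) = mex{0} = 1
g(9) = mex{0} = 1
So g(9) = 1.
Grundy values for pile C (subtraction set {4, 5}):
g(0) = mex{} = 0
g(1) = mex{} = 0
g(2) = mex{} = 0
g(3) = mex{} = 0
g(4) = mex{0} = 1
g(5) = mex{0} = 1
g(6) = mex{0} = 1
g(7) = mex{0} = 1
g(8) = mex{0,1} = 2
g(9) = mex{1} = 0
g(10) = mex{1} = 0
g(11) = mex{1} = 0
So g(11) = 0.
Grundy values for pile D (subtraction set {1, 4, 6}):
g(0) = mex{} = 0
g(1) = mex{0} = 1
g(2) = mex{1} = 0
g(3) = mex{0} = 1
g(4) = mex{0,1} = 2
g(5) = mex{1,2} = 0
g(6) = mex{0} = 1
g(7) = mex{1} = 0
So g(7) = 0.
The value of a disjunctive sum is the nim-sum of the parts.
Combined value = 2 ⊕ 1 ⊕ 0 ⊕ 0 = 3.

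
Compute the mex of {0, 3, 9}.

1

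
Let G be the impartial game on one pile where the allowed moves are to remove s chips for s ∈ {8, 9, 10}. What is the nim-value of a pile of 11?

1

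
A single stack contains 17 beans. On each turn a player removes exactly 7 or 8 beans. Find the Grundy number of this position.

0

Compute g(0), g(1), … for moves {7, 8}:
k:     0  1  2  3  4  5  6  7  8  9 10 11 12 13 14 15 16 17
g(k):  0  0  0  0  0  0  0  1  1  1  1  1  1  1  2  0  0  0
So g(17) = 0.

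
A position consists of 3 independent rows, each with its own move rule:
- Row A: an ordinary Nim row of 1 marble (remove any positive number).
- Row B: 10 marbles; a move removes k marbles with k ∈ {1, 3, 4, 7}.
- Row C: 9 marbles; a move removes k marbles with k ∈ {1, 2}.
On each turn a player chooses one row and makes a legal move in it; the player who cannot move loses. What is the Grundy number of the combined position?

Row A is a plain Nim row of size 1, so its Grundy value is 1.
Build the Grundy sequence for row B with g(k) = mex{g(k−s) : s ∈ {1, 3, 4, 7}, s ≤ k}:
g(0) = mex{} = 0
g(1) = mex{0} = 1
g(2) = mex{1} = 0
g(3) = mex{0} = 1
g(4) = mex{0,1} = 2
g(5) = mex{0,1,2} = 3
g(6) = mex{0,1,3} = 2
g(7) = mex{0,1,2} = 3
g(8) = mex{1,2,3} = 0
g(9) = mex{0,2,3} = 1
g(10) = mex{1,2,3} = 0
So g(10) = 0.
Grundy values for row C (subtraction set {1, 2}):
g(0) = mex{} = 0
g(1) = mex{0} = 1
g(2) = mex{0,1} = 2
g(3) = mex{1,2} = 0
g(4) = mex{0,2} = 1
g(5) = mex{0,1} = 2
g(6) = mex{1,2} = 0
g(7) = mex{0,2} = 1
g(8) = mex{0,1} = 2
g(9) = mex{1,2} = 0
So g(9) = 0.
The value of a disjunctive sum is the nim-sum of the parts.
Combined value = 1 ⊕ 0 ⊕ 0 = 1.

1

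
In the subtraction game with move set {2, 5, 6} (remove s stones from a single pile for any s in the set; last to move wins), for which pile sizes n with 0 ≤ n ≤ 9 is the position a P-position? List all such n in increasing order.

0, 1, 4, 8

Build the Grundy sequence with g(k) = mex{g(k−s) : s ∈ {2, 5, 6}, s ≤ k}:
k:     0  1  2  3  4  5  6  7  8  9
g(k):  0  0  1  1  0  2  1  3  0  2
The P-positions (g = 0) in 0..9 are 0, 1, 4, 8.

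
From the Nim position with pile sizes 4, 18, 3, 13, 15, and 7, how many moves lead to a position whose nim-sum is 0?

1

Write each in binary and XOR column by column:
  00100  (4)
  10010  (18)
  00011  (3)
  01101  (13)
  01111  (15)
  00111  (7)
  -----
  10000  (16)
The overall nim-sum is X = 16. A pile of size p has a winning move iff p XOR X < p (reduce it to p XOR X).
  4: 4 XOR 16 = 20 ≥ 4 — no move.
  18: 18 XOR 16 = 2 < 18 — winning move (to 2).
  3: 3 XOR 16 = 19 ≥ 3 — no move.
  13: 13 XOR 16 = 29 ≥ 13 — no move.
  15: 15 XOR 16 = 31 ≥ 15 — no move.
  7: 7 XOR 16 = 23 ≥ 7 — no move.
That gives 1 winning move.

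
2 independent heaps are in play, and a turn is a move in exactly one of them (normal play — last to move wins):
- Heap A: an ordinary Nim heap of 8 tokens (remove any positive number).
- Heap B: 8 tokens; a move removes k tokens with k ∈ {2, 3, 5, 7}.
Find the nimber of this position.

12

Heap A is a plain Nim heap of size 8, so its Grundy value is 8.
For heap B, compute g(0), g(1), … with moves {2, 3, 5, 7}:
k:     0  1  2  3  4  5  6  7  8
g(k):  0  0  1  1  2  2  3  3  4
So g(8) = 4.
By the Sprague-Grundy theorem, the Grundy value of a sum of independent games is the XOR of the component values.
Combined value = 8 XOR 4 = 12.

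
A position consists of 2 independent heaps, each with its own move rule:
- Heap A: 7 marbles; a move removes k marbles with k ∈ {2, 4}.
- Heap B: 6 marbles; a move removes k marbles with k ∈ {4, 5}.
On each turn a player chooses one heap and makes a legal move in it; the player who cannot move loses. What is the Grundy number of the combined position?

Grundy values for heap A (subtraction set {2, 4}):
k:     0  1  2  3  4  5  6  7
g(k):  0  0  1  1  2  2  0  0
So g(7) = 0.
For heap B, compute g(0), g(1), … with moves {4, 5}:
g(0) = mex{} = 0
g(1) = mex{} = 0
g(2) = mex{} = 0
g(3) = mex{} = 0
g(4) = mex{0} = 1
g(5) = mex{0} = 1
g(6) = mex{0} = 1
So g(6) = 1.
By the Sprague-Grundy theorem, the Grundy value of a sum of independent games is the XOR of the component values.
Combined value = 0 XOR 1 = 1.

1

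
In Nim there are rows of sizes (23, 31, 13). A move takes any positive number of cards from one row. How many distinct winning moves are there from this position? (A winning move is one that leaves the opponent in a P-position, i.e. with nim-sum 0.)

3

Compute the nim-sum pairwise:
23 ⊕ 31 = 8
8 ⊕ 13 = 5
The overall nim-sum is X = 5. A row of size p has a winning move iff p XOR X < p (reduce it to p XOR X).
  23: 23 XOR 5 = 18 < 23 — winning move (to 18).
  31: 31 XOR 5 = 26 < 31 — winning move (to 26).
  13: 13 XOR 5 = 8 < 13 — winning move (to 8).
That gives 3 winning moves.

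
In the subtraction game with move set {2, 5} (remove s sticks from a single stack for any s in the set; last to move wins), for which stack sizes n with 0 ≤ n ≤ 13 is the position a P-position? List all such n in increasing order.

0, 1, 4, 7, 8, 11

Compute g(0), g(1), … for moves {2, 5}:
g(0) = mex{} = 0
g(1) = mex{} = 0
g(2) = mex{0} = 1
g(3) = mex{0} = 1
g(4) = mex{1} = 0
g(5) = mex{0,1} = 2
g(6) = mex{0} = 1
g(7) = mex{1,2} = 0
g(8) = mex{1} = 0
g(9) = mex{0} = 1
g(10) = mex{0,2} = 1
g(11) = mex{1} = 0
g(12) = mex{0,1} = 2
g(13) = mex{0} = 1
The P-positions (g = 0) in 0..13 are 0, 1, 4, 7, 8, 11.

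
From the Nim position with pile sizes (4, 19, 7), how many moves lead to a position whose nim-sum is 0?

1

Write each in binary and XOR column by column:
  00100  (4)
  10011  (19)
  00111  (7)
  -----
  10000  (16)
The overall nim-sum is X = 16. A pile of size p has a winning move iff p XOR X < p (reduce it to p XOR X).
  4: 4 XOR 16 = 20 ≥ 4 — no move.
  19: 19 XOR 16 = 3 < 19 — winning move (to 3).
  7: 7 XOR 16 = 23 ≥ 7 — no move.
That gives 1 winning move.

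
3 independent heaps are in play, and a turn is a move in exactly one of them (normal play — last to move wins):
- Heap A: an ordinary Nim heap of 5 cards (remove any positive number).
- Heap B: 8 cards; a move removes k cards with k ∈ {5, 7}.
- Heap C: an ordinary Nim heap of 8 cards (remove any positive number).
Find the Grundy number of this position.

Heap A is a plain Nim heap of size 5, so its Grundy value is 5.
Grundy values for heap B (subtraction set {5, 7}):
k:     0  1  2  3  4  5  6  7  8
g(k):  0  0  0  0  0  1  1  1  1
So g(8) = 1.
Heap C is a plain Nim heap of size 8, so its Grundy value is 8.
By the Sprague-Grundy theorem, the Grundy value of a sum of independent games is the XOR of the component values.
Combined value = 5 ⊕ 1 ⊕ 8 = 12.

12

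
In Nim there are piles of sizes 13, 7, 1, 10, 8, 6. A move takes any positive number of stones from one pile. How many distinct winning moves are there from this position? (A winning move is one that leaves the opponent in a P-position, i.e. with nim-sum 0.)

3

Nim-sum: 13 ⊕ 7 ⊕ 1 ⊕ 10 ⊕ 8 ⊕ 6 = 15.
The overall nim-sum is X = 15. A pile of size p has a winning move iff p XOR X < p (reduce it to p XOR X).
  13: 13 XOR 15 = 2 < 13 — winning move (to 2).
  7: 7 XOR 15 = 8 ≥ 7 — no move.
  1: 1 XOR 15 = 14 ≥ 1 — no move.
  10: 10 XOR 15 = 5 < 10 — winning move (to 5).
  8: 8 XOR 15 = 7 < 8 — winning move (to 7).
  6: 6 XOR 15 = 9 ≥ 6 — no move.
That gives 3 winning moves.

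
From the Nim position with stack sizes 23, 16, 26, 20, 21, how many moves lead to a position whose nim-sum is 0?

5

Nim-sum: 23 ^ 16 ^ 26 ^ 20 ^ 21 = 28.
The overall nim-sum is X = 28. A stack of size p has a winning move iff p XOR X < p (reduce it to p XOR X).
  23: 23 XOR 28 = 11 < 23 — winning move (to 11).
  16: 16 XOR 28 = 12 < 16 — winning move (to 12).
  26: 26 XOR 28 = 6 < 26 — winning move (to 6).
  20: 20 XOR 28 = 8 < 20 — winning move (to 8).
  21: 21 XOR 28 = 9 < 21 — winning move (to 9).
That gives 5 winning moves.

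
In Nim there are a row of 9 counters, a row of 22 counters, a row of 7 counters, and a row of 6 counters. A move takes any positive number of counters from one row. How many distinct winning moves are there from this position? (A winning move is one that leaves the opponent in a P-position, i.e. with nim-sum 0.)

1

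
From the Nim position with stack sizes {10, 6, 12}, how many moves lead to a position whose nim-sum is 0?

Bitwise XOR of the heap sizes:
  1010  (10)
  0110  (6)
  1100  (12)
  ----
  0000  (0)
The nim-sum is already 0, so every move leaves a nonzero nim-sum — there are no winning moves.

0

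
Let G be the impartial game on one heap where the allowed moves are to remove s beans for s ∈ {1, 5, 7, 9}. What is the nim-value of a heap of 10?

0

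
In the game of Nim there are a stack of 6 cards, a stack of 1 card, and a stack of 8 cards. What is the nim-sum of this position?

Compute the nim-sum pairwise:
6 ⊕ 1 = 7
7 ⊕ 8 = 15

15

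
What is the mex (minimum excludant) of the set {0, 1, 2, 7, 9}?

The values 0, 1, 2 are all present; 3 is the first non-negative integer missing from the set.

3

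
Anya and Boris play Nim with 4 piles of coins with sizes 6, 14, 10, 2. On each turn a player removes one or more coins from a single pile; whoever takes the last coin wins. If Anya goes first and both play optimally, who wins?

Boris wins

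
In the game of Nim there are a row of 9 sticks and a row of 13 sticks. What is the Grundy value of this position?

4

Nim-sum: 9 XOR 13 = 4.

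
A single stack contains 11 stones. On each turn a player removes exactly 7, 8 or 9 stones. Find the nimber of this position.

1

Grundy values for subtraction set {7, 8, 9}:
k:     0  1  2  3  4  5  6  7  8  9 10 11
g(k):  0  0  0  0  0  0  0  1  1  1  1  1
So g(11) = 1.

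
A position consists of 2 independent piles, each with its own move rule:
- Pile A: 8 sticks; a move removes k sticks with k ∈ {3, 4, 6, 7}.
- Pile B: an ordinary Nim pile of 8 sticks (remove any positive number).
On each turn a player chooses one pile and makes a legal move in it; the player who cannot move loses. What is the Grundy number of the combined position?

Build the Grundy sequence for pile A with g(k) = mex{g(k−s) : s ∈ {3, 4, 6, 7}, s ≤ k}:
k:     0  1  2  3  4  5  6  7  8
g(k):  0  0  0  1  1  1  2  2  2
So g(8) = 2.
Pile B is a plain Nim pile of size 8, so its Grundy value is 8.
By the Sprague-Grundy theorem, the Grundy value of a sum of independent games is the XOR of the component values.
Combined value = 2 XOR 8 = 10.

10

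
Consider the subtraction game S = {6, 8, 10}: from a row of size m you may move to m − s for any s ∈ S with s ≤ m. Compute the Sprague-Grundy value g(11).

1

Build the Grundy sequence with g(k) = mex{g(k−s) : s ∈ {6, 8, 10}, s ≤ k}:
k:     0  1  2  3  4  5  6  7  8  9 10 11
g(k):  0  0  0  0  0  0  1  1  1  1  1  1
So g(11) = 1.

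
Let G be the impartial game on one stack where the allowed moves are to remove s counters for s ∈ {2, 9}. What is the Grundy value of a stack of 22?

0

Grundy values for subtraction set {2, 9}:
k:     0  1  2  3  4  5  6  7  8  9 10 11 12 13 14 15 16 17 18 19 20 21 22
g(k):  0  0  1  1  0  0  1  1  0  2  1  0  0  1  1  0  0  1  1  0  2  1  0
So g(22) = 0.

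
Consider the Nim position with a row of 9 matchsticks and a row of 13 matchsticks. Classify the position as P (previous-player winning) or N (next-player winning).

Nim-sum: 9 XOR 13 = 4.
The nim-sum is 4 ≠ 0, so this is an N-position: the player to move can win.

N-position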